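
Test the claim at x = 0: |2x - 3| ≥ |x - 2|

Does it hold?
x = 0: LHS = |2·0 - 3| = |-3| = 3, RHS = |0 - 2| = |-2| = 2; 3 ≥ 2 — holds

The relation is satisfied at x = 0.

Answer: Yes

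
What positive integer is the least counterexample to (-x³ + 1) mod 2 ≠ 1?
Testing positive integers:
x = 1: LHS = (-1³ + 1) mod 2 = 0 mod 2 = 0; 0 ≠ 1 — holds
x = 2: LHS = (-2³ + 1) mod 2 = (-7) mod 2 = 1; 1 ≠ 1 — FAILS  ← smallest positive counterexample

Answer: x = 2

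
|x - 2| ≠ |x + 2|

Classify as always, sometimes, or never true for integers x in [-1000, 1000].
Holds at x = 1: LHS = |1 - 2| = |-1| = 1, RHS = |1 + 2| = |3| = 3; 1 ≠ 3 — holds
Fails at x = 0: LHS = |0 - 2| = |-2| = 2, RHS = |0 + 2| = |2| = 2; 2 ≠ 2 — FAILS
It is satisfied by some integers in the range but not all.

Answer: Sometimes true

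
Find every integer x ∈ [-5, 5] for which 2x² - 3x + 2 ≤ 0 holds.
Over all integers in [-5, 5], LHS − RHS is smallest at x = 1, where it equals 1:
x = 1: LHS = 2·1² - 3·1 + 2 = 1; 1 ≤ 0 — FAILS
At the ends of the range:
x = -5: LHS = 2·(-5)² - 3·(-5) + 2 = 67; 67 ≤ 0 — FAILS
x = 5: LHS = 2·5² - 3·5 + 2 = 37; 37 ≤ 0 — FAILS
Hence LHS − RHS is never zero or negative, i.e. LHS > RHS throughout, so the claimed relation (≤) fails for every integer in [-5, 5].

Answer: None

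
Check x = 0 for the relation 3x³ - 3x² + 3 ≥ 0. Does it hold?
x = 0: LHS = 3·0³ - 3·0² + 3 = 3; 3 ≥ 0 — holds

The relation is satisfied at x = 0.

Answer: Yes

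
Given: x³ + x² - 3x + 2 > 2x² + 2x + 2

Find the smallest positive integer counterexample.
Testing positive integers:
x = 1: LHS = 1³ + 1² - 3·1 + 2 = 1, RHS = 2·1² + 2·1 + 2 = 6; 1 > 6 — FAILS  ← smallest positive counterexample

Answer: x = 1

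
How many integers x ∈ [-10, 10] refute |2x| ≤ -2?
Counterexamples in [-10, 10]: {-10, -9, -8, -7, -6, -5, -4, -3, -2, -1, 0, 1, 2, 3, 4, 5, 6, 7, 8, 9, 10}.

Counting them gives 21 values.

Answer: 21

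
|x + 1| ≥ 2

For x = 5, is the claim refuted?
Substitute x = 5 into the relation:
x = 5: LHS = |5 + 1| = |6| = 6; 6 ≥ 2 — holds

The claim holds here, so x = 5 is not a counterexample. (A counterexample exists elsewhere, e.g. x = 0.)

Answer: No, x = 5 is not a counterexample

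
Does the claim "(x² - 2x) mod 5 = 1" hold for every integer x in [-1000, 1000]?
The claim fails at x = 0:
x = 0: LHS = (0² - 2·0) mod 5 = 0 mod 5 = 0; 0 = 1 — FAILS

Because a single integer refutes it, the statement is false.

Answer: False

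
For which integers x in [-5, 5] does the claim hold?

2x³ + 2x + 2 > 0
Holds for: {0, 1, 2, 3, 4, 5}
Fails for: {-5, -4, -3, -2, -1}

Answer: {0, 1, 2, 3, 4, 5}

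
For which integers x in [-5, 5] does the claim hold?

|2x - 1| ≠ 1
Holds for: {-5, -4, -3, -2, -1, 2, 3, 4, 5}
Fails for: {0, 1}

Answer: {-5, -4, -3, -2, -1, 2, 3, 4, 5}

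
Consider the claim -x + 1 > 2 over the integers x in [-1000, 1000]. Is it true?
The claim fails at x = 0:
x = 0: LHS = -0 + 1 = 1; 1 > 2 — FAILS

Because a single integer refutes it, the statement is false.

Answer: False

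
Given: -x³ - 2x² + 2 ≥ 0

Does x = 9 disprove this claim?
Substitute x = 9 into the relation:
x = 9: LHS = -9³ - 2·9² + 2 = -889; -889 ≥ 0 — FAILS

Since the claim fails at x = 9, this value is a counterexample.

Answer: Yes, x = 9 is a counterexample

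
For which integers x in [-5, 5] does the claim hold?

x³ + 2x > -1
Holds for: {0, 1, 2, 3, 4, 5}
Fails for: {-5, -4, -3, -2, -1}

Answer: {0, 1, 2, 3, 4, 5}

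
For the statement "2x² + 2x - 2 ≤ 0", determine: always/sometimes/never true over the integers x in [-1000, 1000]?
Holds at x = 0: LHS = 2·0² + 2·0 - 2 = -2; -2 ≤ 0 — holds
Fails at x = 1: LHS = 2·1² + 2·1 - 2 = 2; 2 ≤ 0 — FAILS
It is satisfied by some integers in the range but not all.

Answer: Sometimes true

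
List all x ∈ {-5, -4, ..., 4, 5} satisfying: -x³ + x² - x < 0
Holds for: {1, 2, 3, 4, 5}
Fails for: {-5, -4, -3, -2, -1, 0}

Answer: {1, 2, 3, 4, 5}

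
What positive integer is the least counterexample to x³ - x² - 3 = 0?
Testing positive integers:
x = 1: LHS = 1³ - 1² - 3 = -3; -3 = 0 — FAILS  ← smallest positive counterexample

Answer: x = 1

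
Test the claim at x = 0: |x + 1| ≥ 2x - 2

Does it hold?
x = 0: LHS = |0 + 1| = |1| = 1, RHS = 2·0 - 2 = -2; 1 ≥ -2 — holds

The relation is satisfied at x = 0.

Answer: Yes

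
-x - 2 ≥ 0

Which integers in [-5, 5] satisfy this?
Holds for: {-5, -4, -3, -2}
Fails for: {-1, 0, 1, 2, 3, 4, 5}

Answer: {-5, -4, -3, -2}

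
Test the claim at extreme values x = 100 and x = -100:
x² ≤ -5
x = 100: LHS = 100² = 10000; 10000 ≤ -5 — FAILS
x = -100: LHS = (-100)² = 10000; 10000 ≤ -5 — FAILS

Answer: No, fails for both x = 100 and x = -100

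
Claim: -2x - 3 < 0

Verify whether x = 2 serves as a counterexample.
Substitute x = 2 into the relation:
x = 2: LHS = -2·2 - 3 = -7; -7 < 0 — holds

The claim holds here, so x = 2 is not a counterexample. (A counterexample exists elsewhere, e.g. x = -2.)

Answer: No, x = 2 is not a counterexample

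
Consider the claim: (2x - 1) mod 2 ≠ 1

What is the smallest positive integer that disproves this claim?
Testing positive integers:
x = 1: LHS = (2·1 - 1) mod 2 = 1 mod 2 = 1; 1 ≠ 1 — FAILS  ← smallest positive counterexample

Answer: x = 1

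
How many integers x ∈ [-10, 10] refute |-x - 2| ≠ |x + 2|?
Counterexamples in [-10, 10]: {-10, -9, -8, -7, -6, -5, -4, -3, -2, -1, 0, 1, 2, 3, 4, 5, 6, 7, 8, 9, 10}.

Counting them gives 21 values.

Answer: 21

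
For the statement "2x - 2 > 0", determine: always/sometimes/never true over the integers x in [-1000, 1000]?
Holds at x = 2: LHS = 2·2 - 2 = 2; 2 > 0 — holds
Fails at x = 0: LHS = 2·0 - 2 = -2; -2 > 0 — FAILS
It is satisfied by some integers in the range but not all.

Answer: Sometimes true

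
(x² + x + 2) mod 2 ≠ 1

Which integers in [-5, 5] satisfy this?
For a polynomial with integer coefficients, its value mod 2 depends only on x mod 2, so it suffices to check one representative of each residue class, x = 0, 1:
x = 0: LHS = (0² + 0 + 2) mod 2 = 2 mod 2 = 0; 0 ≠ 1 — holds
x = 1: LHS = (1² + 1 + 2) mod 2 = 4 mod 2 = 0; 0 ≠ 1 — holds
The relation holds in every residue class, so the relation holds for every integer in [-5, 5].

Answer: All integers in [-5, 5]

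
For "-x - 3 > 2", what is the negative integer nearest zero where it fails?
Testing negative integers from -1 downward:
x = -1: LHS = -(-1) - 3 = -2; -2 > 2 — FAILS  ← closest negative counterexample to 0

Answer: x = -1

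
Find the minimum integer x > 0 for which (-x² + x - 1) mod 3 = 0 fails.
Testing positive integers:
x = 1: LHS = (-1² + 1 - 1) mod 3 = (-1) mod 3 = 2; 2 = 0 — FAILS  ← smallest positive counterexample

Answer: x = 1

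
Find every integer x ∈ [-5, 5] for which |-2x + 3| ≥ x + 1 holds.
Holds for: {-5, -4, -3, -2, -1, 0, 4, 5}
Fails for: {1, 2, 3}

Answer: {-5, -4, -3, -2, -1, 0, 4, 5}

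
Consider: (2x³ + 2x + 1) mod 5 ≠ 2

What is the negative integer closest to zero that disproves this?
Testing negative integers from -1 downward:
x = -1: LHS = (2·(-1)³ + 2·(-1) + 1) mod 5 = (-3) mod 5 = 2; 2 ≠ 2 — FAILS  ← closest negative counterexample to 0

Answer: x = -1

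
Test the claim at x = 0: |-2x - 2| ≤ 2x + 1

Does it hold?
x = 0: LHS = |-2·0 - 2| = |-2| = 2, RHS = 2·0 + 1 = 1; 2 ≤ 1 — FAILS

The relation fails at x = 0, so x = 0 is a counterexample.

Answer: No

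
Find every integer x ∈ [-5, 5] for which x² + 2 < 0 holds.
Over all integers in [-5, 5], LHS − RHS is smallest at x = 0, where it equals 2:
x = 0: LHS = 0² + 2 = 2; 2 < 0 — FAILS
At the ends of the range:
x = -5: LHS = (-5)² + 2 = 27; 27 < 0 — FAILS
x = 5: LHS = 5² + 2 = 27; 27 < 0 — FAILS
Hence LHS − RHS is never negative, i.e. LHS ≥ RHS throughout, so the claimed relation (<) fails for every integer in [-5, 5].

Answer: None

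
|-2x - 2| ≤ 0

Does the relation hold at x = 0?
x = 0: LHS = |-2·0 - 2| = |-2| = 2; 2 ≤ 0 — FAILS

The relation fails at x = 0, so x = 0 is a counterexample.

Answer: No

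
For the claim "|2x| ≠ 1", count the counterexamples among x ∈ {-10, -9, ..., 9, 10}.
Track d = LHS − RHS over the integers in [-10, 10]. Equality would need d = 0, but d changes sign only between consecutive integers, jumping over 0:
x = -1: LHS = |2·(-1)| = |-2| = 2; 2 ≠ 1 — holds  (d = 1)
x = 0: LHS = |2·0| = |0| = 0; 0 ≠ 1 — holds  (d = -1)
x = 0: LHS = |2·0| = |0| = 0; 0 ≠ 1 — holds  (d = -1)
x = 1: LHS = |2·1| = |2| = 2; 2 ≠ 1 — holds  (d = 1)
Away from these crossings d keeps a constant sign, and checking every integer in [-10, 10] confirms d ≠ 0 throughout. Hence the two sides are never equal, so the relation holds for every integer in [-10, 10].

No counterexample appears in that range.

Answer: 0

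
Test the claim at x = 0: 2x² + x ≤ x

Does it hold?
x = 0: LHS = 2·0² + 0 = 0; 0 ≤ 0 — holds

The relation is satisfied at x = 0.

Answer: Yes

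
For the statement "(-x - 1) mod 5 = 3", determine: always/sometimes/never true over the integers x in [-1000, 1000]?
Holds at x = 1: LHS = (-1 - 1) mod 5 = (-2) mod 5 = 3; 3 = 3 — holds
Fails at x = 0: LHS = (-0 - 1) mod 5 = (-1) mod 5 = 4; 4 = 3 — FAILS
It is satisfied by some integers in the range but not all.

Answer: Sometimes true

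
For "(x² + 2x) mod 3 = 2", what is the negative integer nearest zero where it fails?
Testing negative integers from -1 downward:
x = -1: LHS = ((-1)² + 2·(-1)) mod 3 = (-1) mod 3 = 2; 2 = 2 — holds
x = -2: LHS = ((-2)² + 2·(-2)) mod 3 = 0 mod 3 = 0; 0 = 2 — FAILS  ← closest negative counterexample to 0

Answer: x = -2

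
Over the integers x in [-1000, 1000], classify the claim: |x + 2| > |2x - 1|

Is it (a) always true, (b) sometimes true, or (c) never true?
Holds at x = 0: LHS = |0 + 2| = |2| = 2, RHS = |2·0 - 1| = |-1| = 1; 2 > 1 — holds
Fails at x = -1: LHS = |(-1) + 2| = |1| = 1, RHS = |2·(-1) - 1| = |-3| = 3; 1 > 3 — FAILS
It is satisfied by some integers in the range but not all.

Answer: Sometimes true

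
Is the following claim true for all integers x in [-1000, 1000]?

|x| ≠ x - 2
Over all integers in [-1000, 1000], LHS − RHS is always positive; it is smallest at x = 0, where it equals 2:
x = 0: LHS = |0| = 0, RHS = 0 - 2 = -2; 0 ≠ -2 — holds
At the ends of the range:
x = -1000: LHS = |-1000| = 1000, RHS = (-1000) - 2 = -1002; 1000 ≠ -1002 — holds
x = 1000: LHS = |1000| = 1000, RHS = 1000 - 2 = 998; 1000 ≠ 998 — holds
Hence LHS − RHS is never 0, i.e. the two sides are never equal, so the relation holds for every integer in [-1000, 1000].

No counterexample exists.

Answer: True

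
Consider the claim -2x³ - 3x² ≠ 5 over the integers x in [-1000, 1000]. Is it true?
Track d = LHS − RHS over the integers in [-1000, 1000]. Equality would need d = 0, but d changes sign only between consecutive integers, jumping over 0:
x = -3: LHS = -2·(-3)³ - 3·(-3)² = 27; 27 ≠ 5 — holds  (d = 22)
x = -2: LHS = -2·(-2)³ - 3·(-2)² = 4; 4 ≠ 5 — holds  (d = -1)
Away from these crossings d keeps a constant sign, and checking every integer in [-1000, 1000] confirms d ≠ 0 throughout. Hence the two sides are never equal, so the relation holds for every integer in [-1000, 1000].

No counterexample exists.

Answer: True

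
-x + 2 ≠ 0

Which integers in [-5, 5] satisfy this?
Holds for: {-5, -4, -3, -2, -1, 0, 1, 3, 4, 5}
Fails for: {2}

Answer: {-5, -4, -3, -2, -1, 0, 1, 3, 4, 5}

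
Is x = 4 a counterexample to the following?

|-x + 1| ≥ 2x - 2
Substitute x = 4 into the relation:
x = 4: LHS = |-4 + 1| = |-3| = 3, RHS = 2·4 - 2 = 6; 3 ≥ 6 — FAILS

Since the claim fails at x = 4, this value is a counterexample.

Answer: Yes, x = 4 is a counterexample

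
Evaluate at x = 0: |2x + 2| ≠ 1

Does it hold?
x = 0: LHS = |2·0 + 2| = |2| = 2; 2 ≠ 1 — holds

The relation is satisfied at x = 0.

Answer: Yes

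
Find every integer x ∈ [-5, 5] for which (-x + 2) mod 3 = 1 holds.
Holds for: {-5, -2, 1, 4}
Fails for: {-4, -3, -1, 0, 2, 3, 5}

Answer: {-5, -2, 1, 4}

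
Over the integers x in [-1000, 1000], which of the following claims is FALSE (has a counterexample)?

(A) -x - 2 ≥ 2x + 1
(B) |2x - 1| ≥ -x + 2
(A) x = 0: LHS = -0 - 2 = -2, RHS = 2·0 + 1 = 1; -2 ≥ 1 — FAILS
(B) x = 0: LHS = |2·0 - 1| = |-1| = 1, RHS = -0 + 2 = 2; 1 ≥ 2 — FAILS

Answer: Both A and B are false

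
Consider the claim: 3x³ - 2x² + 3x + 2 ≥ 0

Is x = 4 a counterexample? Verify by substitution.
Substitute x = 4 into the relation:
x = 4: LHS = 3·4³ - 2·4² + 3·4 + 2 = 174; 174 ≥ 0 — holds

The claim holds here, so x = 4 is not a counterexample. (A counterexample exists elsewhere, e.g. x = -1.)

Answer: No, x = 4 is not a counterexample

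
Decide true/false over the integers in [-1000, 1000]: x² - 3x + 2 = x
The claim fails at x = 0:
x = 0: LHS = 0² - 3·0 + 2 = 2; 2 = 0 — FAILS

Because a single integer refutes it, the statement is false.

Answer: False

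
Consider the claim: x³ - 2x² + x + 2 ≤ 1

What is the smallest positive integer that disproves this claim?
Testing positive integers:
x = 1: LHS = 1³ - 2·1² + 1 + 2 = 2; 2 ≤ 1 — FAILS  ← smallest positive counterexample

Answer: x = 1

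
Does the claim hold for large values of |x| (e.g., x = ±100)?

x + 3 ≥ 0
x = 100: LHS = 100 + 3 = 103; 103 ≥ 0 — holds
x = -100: LHS = (-100) + 3 = -97; -97 ≥ 0 — FAILS

Answer: Partially: holds for x = 100, fails for x = -100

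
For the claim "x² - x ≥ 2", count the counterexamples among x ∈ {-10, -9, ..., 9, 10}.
Counterexamples in [-10, 10]: {0, 1}.

Counting them gives 2 values.

Answer: 2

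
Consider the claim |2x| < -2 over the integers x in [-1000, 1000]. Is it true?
The claim fails at x = 0:
x = 0: LHS = |2·0| = |0| = 0; 0 < -2 — FAILS

Because a single integer refutes it, the statement is false.

Answer: False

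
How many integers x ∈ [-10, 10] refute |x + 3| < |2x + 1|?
Counterexamples in [-10, 10]: {-1, 0, 1, 2}.

Counting them gives 4 values.

Answer: 4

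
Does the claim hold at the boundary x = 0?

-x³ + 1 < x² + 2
x = 0: LHS = -0³ + 1 = 1, RHS = 0² + 2 = 2; 1 < 2 — holds

The relation is satisfied at x = 0.

Answer: Yes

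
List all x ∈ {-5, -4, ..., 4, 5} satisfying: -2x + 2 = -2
Holds for: {2}
Fails for: {-5, -4, -3, -2, -1, 0, 1, 3, 4, 5}

Answer: {2}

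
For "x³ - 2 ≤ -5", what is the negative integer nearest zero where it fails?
Testing negative integers from -1 downward:
x = -1: LHS = (-1)³ - 2 = -3; -3 ≤ -5 — FAILS  ← closest negative counterexample to 0

Answer: x = -1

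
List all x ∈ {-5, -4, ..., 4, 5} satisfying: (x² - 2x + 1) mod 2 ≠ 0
Holds for: {-4, -2, 0, 2, 4}
Fails for: {-5, -3, -1, 1, 3, 5}

Answer: {-4, -2, 0, 2, 4}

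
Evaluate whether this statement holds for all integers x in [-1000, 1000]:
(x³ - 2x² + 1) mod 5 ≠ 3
The claim fails at x = -1:
x = -1: LHS = ((-1)³ - 2·(-1)² + 1) mod 5 = (-2) mod 5 = 3; 3 ≠ 3 — FAILS

Because a single integer refutes it, the statement is false.

Answer: False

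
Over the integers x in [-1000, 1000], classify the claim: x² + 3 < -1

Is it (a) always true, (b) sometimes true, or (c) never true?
Over all integers in [-1000, 1000], LHS − RHS is smallest at x = 0, where it equals 4:
x = 0: LHS = 0² + 3 = 3; 3 < -1 — FAILS
At the ends of the range:
x = -1000: LHS = (-1000)² + 3 = 1000003; 1000003 < -1 — FAILS
x = 1000: LHS = 1000² + 3 = 1000003; 1000003 < -1 — FAILS
Hence LHS − RHS is never negative, i.e. LHS ≥ RHS throughout, so the claimed relation (<) fails for every integer in [-1000, 1000].

No integer in the range satisfies it.

Answer: Never true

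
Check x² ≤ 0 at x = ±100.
x = 100: LHS = 100² = 10000; 10000 ≤ 0 — FAILS
x = -100: LHS = (-100)² = 10000; 10000 ≤ 0 — FAILS

Answer: No, fails for both x = 100 and x = -100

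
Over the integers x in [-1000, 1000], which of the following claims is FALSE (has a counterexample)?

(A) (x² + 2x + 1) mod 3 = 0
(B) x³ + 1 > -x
(A) x = 0: LHS = (0² + 2·0 + 1) mod 3 = 1 mod 3 = 1; 1 = 0 — FAILS
(B) x = -1: LHS = (-1)³ + 1 = 0, RHS = -(-1) = 1; 0 > 1 — FAILS

Answer: Both A and B are false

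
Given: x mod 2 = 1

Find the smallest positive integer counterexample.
Testing positive integers:
x = 1: LHS = 1 mod 2 = 1; 1 = 1 — holds
x = 2: LHS = 2 mod 2 = 0; 0 = 1 — FAILS  ← smallest positive counterexample

Answer: x = 2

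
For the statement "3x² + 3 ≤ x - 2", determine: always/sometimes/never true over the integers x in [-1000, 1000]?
Over all integers in [-1000, 1000], LHS − RHS is smallest at x = 0, where it equals 5:
x = 0: LHS = 3·0² + 3 = 3, RHS = 0 - 2 = -2; 3 ≤ -2 — FAILS
At the ends of the range:
x = -1000: LHS = 3·(-1000)² + 3 = 3000003, RHS = (-1000) - 2 = -1002; 3000003 ≤ -1002 — FAILS
x = 1000: LHS = 3·1000² + 3 = 3000003, RHS = 1000 - 2 = 998; 3000003 ≤ 998 — FAILS
Hence LHS − RHS is never zero or negative, i.e. LHS > RHS throughout, so the claimed relation (≤) fails for every integer in [-1000, 1000].

No integer in the range satisfies it.

Answer: Never true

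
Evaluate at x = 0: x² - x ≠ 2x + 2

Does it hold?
x = 0: LHS = 0² - 0 = 0, RHS = 2·0 + 2 = 2; 0 ≠ 2 — holds

The relation is satisfied at x = 0.

Answer: Yes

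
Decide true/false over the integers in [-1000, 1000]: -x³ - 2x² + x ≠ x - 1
The claim fails at x = -1:
x = -1: LHS = -(-1)³ - 2·(-1)² + (-1) = -2, RHS = (-1) - 1 = -2; -2 ≠ -2 — FAILS

Because a single integer refutes it, the statement is false.

Answer: False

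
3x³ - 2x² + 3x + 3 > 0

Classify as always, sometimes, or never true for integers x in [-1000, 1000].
Holds at x = 0: LHS = 3·0³ - 2·0² + 3·0 + 3 = 3; 3 > 0 — holds
Fails at x = -1: LHS = 3·(-1)³ - 2·(-1)² + 3·(-1) + 3 = -5; -5 > 0 — FAILS
It is satisfied by some integers in the range but not all.

Answer: Sometimes true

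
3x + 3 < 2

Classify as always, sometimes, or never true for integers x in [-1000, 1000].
Holds at x = -1: LHS = 3·(-1) + 3 = 0; 0 < 2 — holds
Fails at x = 0: LHS = 3·0 + 3 = 3; 3 < 2 — FAILS
It is satisfied by some integers in the range but not all.

Answer: Sometimes true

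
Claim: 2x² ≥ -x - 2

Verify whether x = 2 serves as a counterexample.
Substitute x = 2 into the relation:
x = 2: LHS = 2·2² = 8, RHS = -2 - 2 = -4; 8 ≥ -4 — holds

The relation holds at x = 2, so it is not a counterexample.

Answer: No, x = 2 is not a counterexample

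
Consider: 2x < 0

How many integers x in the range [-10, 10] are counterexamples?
Counterexamples in [-10, 10]: {0, 1, 2, 3, 4, 5, 6, 7, 8, 9, 10}.

Counting them gives 11 values.

Answer: 11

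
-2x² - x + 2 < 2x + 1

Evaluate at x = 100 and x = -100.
x = 100: LHS = -2·100² - 100 + 2 = -20098, RHS = 2·100 + 1 = 201; -20098 < 201 — holds
x = -100: LHS = -2·(-100)² - (-100) + 2 = -19898, RHS = 2·(-100) + 1 = -199; -19898 < -199 — holds

Answer: Yes, holds for both x = 100 and x = -100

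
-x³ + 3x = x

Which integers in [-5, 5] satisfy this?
Holds for: {0}
Fails for: {-5, -4, -3, -2, -1, 1, 2, 3, 4, 5}

Answer: {0}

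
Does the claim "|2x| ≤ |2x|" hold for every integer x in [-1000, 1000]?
Over all integers in [-1000, 1000], LHS − RHS is largest at x = 0, where it equals 0:
x = 0: LHS = |2·0| = |0| = 0, RHS = |2·0| = |0| = 0; 0 ≤ 0 — holds
At the ends of the range:
x = -1000: LHS = |2·(-1000)| = |-2000| = 2000, RHS = |2·(-1000)| = |-2000| = 2000; 2000 ≤ 2000 — holds
x = 1000: LHS = |2·1000| = |2000| = 2000, RHS = |2·1000| = |2000| = 2000; 2000 ≤ 2000 — holds
Hence LHS − RHS is never positive, i.e. LHS ≤ RHS throughout, so the relation holds for every integer in [-1000, 1000].

No counterexample exists.

Answer: True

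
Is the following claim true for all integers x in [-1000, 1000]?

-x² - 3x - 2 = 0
The claim fails at x = 0:
x = 0: LHS = -0² - 3·0 - 2 = -2; -2 = 0 — FAILS

Because a single integer refutes it, the statement is false.

Answer: False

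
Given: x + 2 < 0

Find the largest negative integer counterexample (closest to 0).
Testing negative integers from -1 downward:
x = -1: LHS = (-1) + 2 = 1; 1 < 0 — FAILS  ← closest negative counterexample to 0

Answer: x = -1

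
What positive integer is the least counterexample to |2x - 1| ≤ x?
Testing positive integers:
x = 1: LHS = |2·1 - 1| = |1| = 1; 1 ≤ 1 — holds
x = 2: LHS = |2·2 - 1| = |3| = 3; 3 ≤ 2 — FAILS  ← smallest positive counterexample

Answer: x = 2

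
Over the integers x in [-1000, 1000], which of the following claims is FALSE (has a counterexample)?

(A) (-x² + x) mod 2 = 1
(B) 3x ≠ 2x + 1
(A) x = 0: LHS = (-0² + 0) mod 2 = 0 mod 2 = 0; 0 = 1 — FAILS
(B) x = 1: LHS = 3·1 = 3, RHS = 2·1 + 1 = 3; 3 ≠ 3 — FAILS

Answer: Both A and B are false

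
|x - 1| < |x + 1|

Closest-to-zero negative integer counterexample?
Testing negative integers from -1 downward:
x = -1: LHS = |(-1) - 1| = |-2| = 2, RHS = |(-1) + 1| = |0| = 0; 2 < 0 — FAILS  ← closest negative counterexample to 0

Answer: x = -1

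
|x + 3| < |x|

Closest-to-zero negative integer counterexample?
Testing negative integers from -1 downward:
x = -1: LHS = |(-1) + 3| = |2| = 2, RHS = |-1| = 1; 2 < 1 — FAILS  ← closest negative counterexample to 0

Answer: x = -1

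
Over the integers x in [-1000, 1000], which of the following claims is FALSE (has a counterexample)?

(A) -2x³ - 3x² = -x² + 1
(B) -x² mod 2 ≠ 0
(A) x = 0: LHS = -2·0³ - 3·0² = 0, RHS = -0² + 1 = 1; 0 = 1 — FAILS
(B) x = 0: LHS = (-0²) mod 2 = 0 mod 2 = 0; 0 ≠ 0 — FAILS

Answer: Both A and B are false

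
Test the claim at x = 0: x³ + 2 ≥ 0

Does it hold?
x = 0: LHS = 0³ + 2 = 2; 2 ≥ 0 — holds

The relation is satisfied at x = 0.

Answer: Yes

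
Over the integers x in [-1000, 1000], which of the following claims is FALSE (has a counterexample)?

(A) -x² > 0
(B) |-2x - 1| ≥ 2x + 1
(A) x = 0: LHS = -0² = 0; 0 > 0 — FAILS

(B) Over all integers in [-1000, 1000], LHS − RHS is smallest at x = 0, where it equals 0:
x = 0: LHS = |-2·0 - 1| = |-1| = 1, RHS = 2·0 + 1 = 1; 1 ≥ 1 — holds
At the ends of the range:
x = -1000: LHS = |-2·(-1000) - 1| = |1999| = 1999, RHS = 2·(-1000) + 1 = -1999; 1999 ≥ -1999 — holds
x = 1000: LHS = |-2·1000 - 1| = |-2001| = 2001, RHS = 2·1000 + 1 = 2001; 2001 ≥ 2001 — holds
Hence LHS − RHS is never negative, i.e. LHS ≥ RHS throughout, so the relation holds for every integer in [-1000, 1000].

Only (A) has a counterexample.

Answer: A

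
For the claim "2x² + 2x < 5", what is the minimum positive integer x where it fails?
Testing positive integers:
x = 1: LHS = 2·1² + 2·1 = 4; 4 < 5 — holds
x = 2: LHS = 2·2² + 2·2 = 12; 12 < 5 — FAILS  ← smallest positive counterexample

Answer: x = 2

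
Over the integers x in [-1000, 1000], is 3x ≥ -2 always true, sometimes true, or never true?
Holds at x = 0: LHS = 3·0 = 0; 0 ≥ -2 — holds
Fails at x = -1: LHS = 3·(-1) = -3; -3 ≥ -2 — FAILS
It is satisfied by some integers in the range but not all.

Answer: Sometimes true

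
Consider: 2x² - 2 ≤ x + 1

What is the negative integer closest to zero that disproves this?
Testing negative integers from -1 downward:
x = -1: LHS = 2·(-1)² - 2 = 0, RHS = (-1) + 1 = 0; 0 ≤ 0 — holds
x = -2: LHS = 2·(-2)² - 2 = 6, RHS = (-2) + 1 = -1; 6 ≤ -1 — FAILS  ← closest negative counterexample to 0

Answer: x = -2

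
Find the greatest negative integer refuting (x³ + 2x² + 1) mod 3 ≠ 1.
Testing negative integers from -1 downward:
x = -1: LHS = ((-1)³ + 2·(-1)² + 1) mod 3 = 2 mod 3 = 2; 2 ≠ 1 — holds
x = -2: LHS = ((-2)³ + 2·(-2)² + 1) mod 3 = 1 mod 3 = 1; 1 ≠ 1 — FAILS  ← closest negative counterexample to 0

Answer: x = -2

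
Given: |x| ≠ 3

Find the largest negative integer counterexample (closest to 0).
Testing negative integers from -1 downward:
x = -1: LHS = |-1| = 1; 1 ≠ 3 — holds
x = -2: LHS = |-2| = 2; 2 ≠ 3 — holds
x = -3: LHS = |-3| = 3; 3 ≠ 3 — FAILS  ← closest negative counterexample to 0

Answer: x = -3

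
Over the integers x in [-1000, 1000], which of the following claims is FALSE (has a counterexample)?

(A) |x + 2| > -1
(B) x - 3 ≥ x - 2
(A) An absolute value is never negative, so the left side is ≥ 0 for every x, while the right side is -1. Tightest case in [-1000, 1000] is x = -2:
x = -2: LHS = |(-2) + 2| = |0| = 0; 0 > -1 — holds
Hence LHS − RHS is never zero or negative, i.e. LHS > RHS throughout, so the relation holds for every integer in [-1000, 1000].

(B) x = 0: LHS = 0 - 3 = -3, RHS = 0 - 2 = -2; -3 ≥ -2 — FAILS

Only (B) has a counterexample.

Answer: B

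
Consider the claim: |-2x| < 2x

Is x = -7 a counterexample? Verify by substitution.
Substitute x = -7 into the relation:
x = -7: LHS = |-2·(-7)| = |14| = 14, RHS = 2·(-7) = -14; 14 < -14 — FAILS

Since the claim fails at x = -7, this value is a counterexample.

Answer: Yes, x = -7 is a counterexample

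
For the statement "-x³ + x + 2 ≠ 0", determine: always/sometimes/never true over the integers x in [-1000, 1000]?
Track d = LHS − RHS over the integers in [-1000, 1000]. Equality would need d = 0, but d changes sign only between consecutive integers, jumping over 0:
x = 1: LHS = -1³ + 1 + 2 = 2; 2 ≠ 0 — holds  (d = 2)
x = 2: LHS = -2³ + 2 + 2 = -4; -4 ≠ 0 — holds  (d = -4)
Away from these crossings d keeps a constant sign, and checking every integer in [-1000, 1000] confirms d ≠ 0 throughout. Hence the two sides are never equal, so the relation holds for every integer in [-1000, 1000].

No counterexample exists.

Answer: Always true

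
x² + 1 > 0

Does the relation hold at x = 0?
x = 0: LHS = 0² + 1 = 1; 1 > 0 — holds

The relation is satisfied at x = 0.

Answer: Yes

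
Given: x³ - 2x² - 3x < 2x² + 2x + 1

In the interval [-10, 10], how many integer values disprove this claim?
Counterexamples in [-10, 10]: {6, 7, 8, 9, 10}.

Counting them gives 5 values.

Answer: 5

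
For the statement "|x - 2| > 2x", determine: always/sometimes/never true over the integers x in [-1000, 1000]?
Holds at x = 0: LHS = |0 - 2| = |-2| = 2, RHS = 2·0 = 0; 2 > 0 — holds
Fails at x = 1: LHS = |1 - 2| = |-1| = 1, RHS = 2·1 = 2; 1 > 2 — FAILS
It is satisfied by some integers in the range but not all.

Answer: Sometimes true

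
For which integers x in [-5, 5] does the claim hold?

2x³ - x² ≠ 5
Track d = LHS − RHS over the integers in [-5, 5]. Equality would need d = 0, but d changes sign only between consecutive integers, jumping over 0:
x = 1: LHS = 2·1³ - 1² = 1; 1 ≠ 5 — holds  (d = -4)
x = 2: LHS = 2·2³ - 2² = 12; 12 ≠ 5 — holds  (d = 7)
Away from these crossings d keeps a constant sign, and checking every integer in [-5, 5] confirms d ≠ 0 throughout. Hence the two sides are never equal, so the relation holds for every integer in [-5, 5].

Answer: All integers in [-5, 5]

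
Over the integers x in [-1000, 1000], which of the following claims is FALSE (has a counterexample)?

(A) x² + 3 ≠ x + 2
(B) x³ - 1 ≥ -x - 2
(A) Over all integers in [-1000, 1000], LHS − RHS is always positive; it is smallest at x = 0, where it equals 1:
x = 0: LHS = 0² + 3 = 3, RHS = 0 + 2 = 2; 3 ≠ 2 — holds
At the ends of the range:
x = -1000: LHS = (-1000)² + 3 = 1000003, RHS = (-1000) + 2 = -998; 1000003 ≠ -998 — holds
x = 1000: LHS = 1000² + 3 = 1000003, RHS = 1000 + 2 = 1002; 1000003 ≠ 1002 — holds
Hence LHS − RHS is never 0, i.e. the two sides are never equal, so the relation holds for every integer in [-1000, 1000].

(B) x = -1: LHS = (-1)³ - 1 = -2, RHS = -(-1) - 2 = -1; -2 ≥ -1 — FAILS

Only (B) has a counterexample.

Answer: B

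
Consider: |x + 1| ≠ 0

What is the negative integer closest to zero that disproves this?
Testing negative integers from -1 downward:
x = -1: LHS = |(-1) + 1| = |0| = 0; 0 ≠ 0 — FAILS  ← closest negative counterexample to 0

Answer: x = -1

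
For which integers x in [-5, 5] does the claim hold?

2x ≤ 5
Holds for: {-5, -4, -3, -2, -1, 0, 1, 2}
Fails for: {3, 4, 5}

Answer: {-5, -4, -3, -2, -1, 0, 1, 2}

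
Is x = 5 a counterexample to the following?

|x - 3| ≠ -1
Substitute x = 5 into the relation:
x = 5: LHS = |5 - 3| = |2| = 2; 2 ≠ -1 — holds

The relation holds at x = 5, so it is not a counterexample.

Answer: No, x = 5 is not a counterexample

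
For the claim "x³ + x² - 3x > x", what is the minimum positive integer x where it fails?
Testing positive integers:
x = 1: LHS = 1³ + 1² - 3·1 = -1; -1 > 1 — FAILS  ← smallest positive counterexample

Answer: x = 1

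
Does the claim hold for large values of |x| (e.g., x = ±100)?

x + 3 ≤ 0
x = 100: LHS = 100 + 3 = 103; 103 ≤ 0 — FAILS
x = -100: LHS = (-100) + 3 = -97; -97 ≤ 0 — holds

Answer: Partially: fails for x = 100, holds for x = -100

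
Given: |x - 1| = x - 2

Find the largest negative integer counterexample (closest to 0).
Testing negative integers from -1 downward:
x = -1: LHS = |(-1) - 1| = |-2| = 2, RHS = (-1) - 2 = -3; 2 = -3 — FAILS  ← closest negative counterexample to 0

Answer: x = -1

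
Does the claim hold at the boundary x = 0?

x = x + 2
x = 0: RHS = 0 + 2 = 2; 0 = 2 — FAILS

The relation fails at x = 0, so x = 0 is a counterexample.

Answer: No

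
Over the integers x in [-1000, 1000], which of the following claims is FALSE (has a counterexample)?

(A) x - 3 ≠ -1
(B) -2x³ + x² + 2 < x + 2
(A) x = 2: LHS = 2 - 3 = -1; -1 ≠ -1 — FAILS
(B) x = 0: LHS = -2·0³ + 0² + 2 = 2, RHS = 0 + 2 = 2; 2 < 2 — FAILS

Answer: Both A and B are false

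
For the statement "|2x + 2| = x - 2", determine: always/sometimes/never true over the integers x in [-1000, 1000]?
Over all integers in [-1000, 1000], LHS − RHS is always positive; it is smallest at x = -1, where it equals 3:
x = -1: LHS = |2·(-1) + 2| = |0| = 0, RHS = (-1) - 2 = -3; 0 = -3 — FAILS
At the ends of the range:
x = -1000: LHS = |2·(-1000) + 2| = |-1998| = 1998, RHS = (-1000) - 2 = -1002; 1998 = -1002 — FAILS
x = 1000: LHS = |2·1000 + 2| = |2002| = 2002, RHS = 1000 - 2 = 998; 2002 = 998 — FAILS
Hence LHS − RHS is never 0, i.e. the two sides are never equal, so the claimed relation (=) fails for every integer in [-1000, 1000].

No integer in the range satisfies it.

Answer: Never true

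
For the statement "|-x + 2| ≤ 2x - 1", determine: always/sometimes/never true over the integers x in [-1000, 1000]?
Holds at x = 1: LHS = |-1 + 2| = |1| = 1, RHS = 2·1 - 1 = 1; 1 ≤ 1 — holds
Fails at x = 0: LHS = |-0 + 2| = |2| = 2, RHS = 2·0 - 1 = -1; 2 ≤ -1 — FAILS
It is satisfied by some integers in the range but not all.

Answer: Sometimes true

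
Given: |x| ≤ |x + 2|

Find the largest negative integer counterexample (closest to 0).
Testing negative integers from -1 downward:
x = -1: LHS = |-1| = 1, RHS = |(-1) + 2| = |1| = 1; 1 ≤ 1 — holds
x = -2: LHS = |-2| = 2, RHS = |(-2) + 2| = |0| = 0; 2 ≤ 0 — FAILS  ← closest negative counterexample to 0

Answer: x = -2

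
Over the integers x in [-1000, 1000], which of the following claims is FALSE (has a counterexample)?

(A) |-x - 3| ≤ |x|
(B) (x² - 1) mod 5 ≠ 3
(A) x = 0: LHS = |-0 - 3| = |-3| = 3, RHS = |0| = 0; 3 ≤ 0 — FAILS
(B) x = 2: LHS = (2² - 1) mod 5 = 3 mod 5 = 3; 3 ≠ 3 — FAILS

Answer: Both A and B are false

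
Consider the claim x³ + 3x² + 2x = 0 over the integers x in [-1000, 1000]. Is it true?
The claim fails at x = 1:
x = 1: LHS = 1³ + 3·1² + 2·1 = 6; 6 = 0 — FAILS

Because a single integer refutes it, the statement is false.

Answer: False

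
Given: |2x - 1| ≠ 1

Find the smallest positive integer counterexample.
Testing positive integers:
x = 1: LHS = |2·1 - 1| = |1| = 1; 1 ≠ 1 — FAILS  ← smallest positive counterexample

Answer: x = 1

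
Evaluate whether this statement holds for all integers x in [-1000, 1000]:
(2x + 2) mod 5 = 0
The claim fails at x = 0:
x = 0: LHS = (2·0 + 2) mod 5 = 2 mod 5 = 2; 2 = 0 — FAILS

Because a single integer refutes it, the statement is false.

Answer: False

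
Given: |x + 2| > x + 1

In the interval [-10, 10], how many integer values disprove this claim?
Over all integers in [-10, 10], LHS − RHS is smallest at x = 0, where it equals 1:
x = 0: LHS = |0 + 2| = |2| = 2, RHS = 0 + 1 = 1; 2 > 1 — holds
At the ends of the range:
x = -10: LHS = |(-10) + 2| = |-8| = 8, RHS = (-10) + 1 = -9; 8 > -9 — holds
x = 10: LHS = |10 + 2| = |12| = 12, RHS = 10 + 1 = 11; 12 > 11 — holds
Hence LHS − RHS is never zero or negative, i.e. LHS > RHS throughout, so the relation holds for every integer in [-10, 10].

No counterexample appears in that range.

Answer: 0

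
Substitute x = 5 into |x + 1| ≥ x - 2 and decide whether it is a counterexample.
Substitute x = 5 into the relation:
x = 5: LHS = |5 + 1| = |6| = 6, RHS = 5 - 2 = 3; 6 ≥ 3 — holds

The relation holds at x = 5, so it is not a counterexample.

Answer: No, x = 5 is not a counterexample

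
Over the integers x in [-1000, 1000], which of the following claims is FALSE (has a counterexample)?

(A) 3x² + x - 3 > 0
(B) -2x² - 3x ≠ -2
(A) x = 0: LHS = 3·0² + 0 - 3 = -3; -3 > 0 — FAILS
(B) x = -2: LHS = -2·(-2)² - 3·(-2) = -2; -2 ≠ -2 — FAILS

Answer: Both A and B are false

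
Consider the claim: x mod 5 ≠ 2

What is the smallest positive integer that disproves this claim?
Testing positive integers:
x = 1: LHS = 1 mod 5 = 1; 1 ≠ 2 — holds
x = 2: LHS = 2 mod 5 = 2; 2 ≠ 2 — FAILS  ← smallest positive counterexample

Answer: x = 2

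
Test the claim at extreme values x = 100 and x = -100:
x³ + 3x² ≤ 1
x = 100: LHS = 100³ + 3·100² = 1030000; 1030000 ≤ 1 — FAILS
x = -100: LHS = (-100)³ + 3·(-100)² = -970000; -970000 ≤ 1 — holds

Answer: Partially: fails for x = 100, holds for x = -100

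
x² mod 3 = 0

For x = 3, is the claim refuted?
Substitute x = 3 into the relation:
x = 3: LHS = (3²) mod 3 = 9 mod 3 = 0; 0 = 0 — holds

The claim holds here, so x = 3 is not a counterexample. (A counterexample exists elsewhere, e.g. x = 1.)

Answer: No, x = 3 is not a counterexample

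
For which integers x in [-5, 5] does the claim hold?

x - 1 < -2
Holds for: {-5, -4, -3, -2}
Fails for: {-1, 0, 1, 2, 3, 4, 5}

Answer: {-5, -4, -3, -2}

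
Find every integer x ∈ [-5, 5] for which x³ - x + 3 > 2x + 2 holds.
Holds for: {-1, 0, 2, 3, 4, 5}
Fails for: {-5, -4, -3, -2, 1}

Answer: {-1, 0, 2, 3, 4, 5}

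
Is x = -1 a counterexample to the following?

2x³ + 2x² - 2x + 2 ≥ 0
Substitute x = -1 into the relation:
x = -1: LHS = 2·(-1)³ + 2·(-1)² - 2·(-1) + 2 = 4; 4 ≥ 0 — holds

The claim holds here, so x = -1 is not a counterexample. (A counterexample exists elsewhere, e.g. x = -2.)

Answer: No, x = -1 is not a counterexample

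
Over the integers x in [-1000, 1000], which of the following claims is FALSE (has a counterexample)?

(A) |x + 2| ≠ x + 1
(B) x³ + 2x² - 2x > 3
(A) Over all integers in [-1000, 1000], LHS − RHS is always positive; it is smallest at x = 0, where it equals 1:
x = 0: LHS = |0 + 2| = |2| = 2, RHS = 0 + 1 = 1; 2 ≠ 1 — holds
At the ends of the range:
x = -1000: LHS = |(-1000) + 2| = |-998| = 998, RHS = (-1000) + 1 = -999; 998 ≠ -999 — holds
x = 1000: LHS = |1000 + 2| = |1002| = 1002, RHS = 1000 + 1 = 1001; 1002 ≠ 1001 — holds
Hence LHS − RHS is never 0, i.e. the two sides are never equal, so the relation holds for every integer in [-1000, 1000].

(B) x = 0: LHS = 0³ + 2·0² - 2·0 = 0; 0 > 3 — FAILS

Only (B) has a counterexample.

Answer: B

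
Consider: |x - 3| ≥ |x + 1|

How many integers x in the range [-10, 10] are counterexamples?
Counterexamples in [-10, 10]: {2, 3, 4, 5, 6, 7, 8, 9, 10}.

Counting them gives 9 values.

Answer: 9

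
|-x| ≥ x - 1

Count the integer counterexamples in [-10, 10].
Over all integers in [-10, 10], LHS − RHS is smallest at x = 0, where it equals 1:
x = 0: LHS = |-0| = |0| = 0, RHS = 0 - 1 = -1; 0 ≥ -1 — holds
At the ends of the range:
x = -10: LHS = |-(-10)| = |10| = 10, RHS = (-10) - 1 = -11; 10 ≥ -11 — holds
x = 10: LHS = |-10| = 10, RHS = 10 - 1 = 9; 10 ≥ 9 — holds
Hence LHS − RHS is never negative, i.e. LHS ≥ RHS throughout, so the relation holds for every integer in [-10, 10].

No counterexample appears in that range.

Answer: 0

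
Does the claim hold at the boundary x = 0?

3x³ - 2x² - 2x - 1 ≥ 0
x = 0: LHS = 3·0³ - 2·0² - 2·0 - 1 = -1; -1 ≥ 0 — FAILS

The relation fails at x = 0, so x = 0 is a counterexample.

Answer: No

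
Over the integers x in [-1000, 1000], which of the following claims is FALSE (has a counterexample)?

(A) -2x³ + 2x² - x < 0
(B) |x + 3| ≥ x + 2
(A) x = 0: LHS = -2·0³ + 2·0² - 0 = 0; 0 < 0 — FAILS

(B) Over all integers in [-1000, 1000], LHS − RHS is smallest at x = 0, where it equals 1:
x = 0: LHS = |0 + 3| = |3| = 3, RHS = 0 + 2 = 2; 3 ≥ 2 — holds
At the ends of the range:
x = -1000: LHS = |(-1000) + 3| = |-997| = 997, RHS = (-1000) + 2 = -998; 997 ≥ -998 — holds
x = 1000: LHS = |1000 + 3| = |1003| = 1003, RHS = 1000 + 2 = 1002; 1003 ≥ 1002 — holds
Hence LHS − RHS is never negative, i.e. LHS ≥ RHS throughout, so the relation holds for every integer in [-1000, 1000].

Only (A) has a counterexample.

Answer: A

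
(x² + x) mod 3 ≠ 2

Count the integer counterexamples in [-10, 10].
Counterexamples in [-10, 10]: {-8, -5, -2, 1, 4, 7, 10}.

Counting them gives 7 values.

Answer: 7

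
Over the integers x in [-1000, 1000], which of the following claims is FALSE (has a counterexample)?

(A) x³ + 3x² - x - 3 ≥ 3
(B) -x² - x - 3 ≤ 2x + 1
(A) x = 0: LHS = 0³ + 3·0² - 0 - 3 = -3; -3 ≥ 3 — FAILS

(B) Over all integers in [-1000, 1000], LHS − RHS is largest at x = -1, where it equals -2:
x = -1: LHS = -(-1)² - (-1) - 3 = -3, RHS = 2·(-1) + 1 = -1; -3 ≤ -1 — holds
At the ends of the range:
x = -1000: LHS = -(-1000)² - (-1000) - 3 = -999003, RHS = 2·(-1000) + 1 = -1999; -999003 ≤ -1999 — holds
x = 1000: LHS = -1000² - 1000 - 3 = -1001003, RHS = 2·1000 + 1 = 2001; -1001003 ≤ 2001 — holds
Hence LHS − RHS is never positive, i.e. LHS ≤ RHS throughout, so the relation holds for every integer in [-1000, 1000].

Only (A) has a counterexample.

Answer: A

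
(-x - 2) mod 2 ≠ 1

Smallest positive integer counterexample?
Testing positive integers:
x = 1: LHS = (-1 - 2) mod 2 = (-3) mod 2 = 1; 1 ≠ 1 — FAILS  ← smallest positive counterexample

Answer: x = 1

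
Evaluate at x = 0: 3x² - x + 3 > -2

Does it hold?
x = 0: LHS = 3·0² - 0 + 3 = 3; 3 > -2 — holds

The relation is satisfied at x = 0.

Answer: Yes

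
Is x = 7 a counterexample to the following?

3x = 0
Substitute x = 7 into the relation:
x = 7: LHS = 3·7 = 21; 21 = 0 — FAILS

Since the claim fails at x = 7, this value is a counterexample.

Answer: Yes, x = 7 is a counterexample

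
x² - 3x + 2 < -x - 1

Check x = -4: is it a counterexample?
Substitute x = -4 into the relation:
x = -4: LHS = (-4)² - 3·(-4) + 2 = 30, RHS = -(-4) - 1 = 3; 30 < 3 — FAILS

Since the claim fails at x = -4, this value is a counterexample.

Answer: Yes, x = -4 is a counterexample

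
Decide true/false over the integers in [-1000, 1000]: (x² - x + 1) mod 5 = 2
The claim fails at x = 0:
x = 0: LHS = (0² - 0 + 1) mod 5 = 1 mod 5 = 1; 1 = 2 — FAILS

Because a single integer refutes it, the statement is false.

Answer: False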